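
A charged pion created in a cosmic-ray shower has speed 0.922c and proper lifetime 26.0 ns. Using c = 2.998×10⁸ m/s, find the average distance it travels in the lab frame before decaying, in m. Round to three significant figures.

γ = 1/√(1 − β²) = 1/√(1 − 0.850084) = 1/√0.149916 = 1/0.38719 = 2.5827.
Lab-frame lifetime: Δt = γτ = 2.5827 × 26.0 ns = 67.15 ns.
Distance: d = vΔt = 0.922 × 2.998×10⁸ m/s × 6.7150×10^-8 s = 18.6 m.

18.6 m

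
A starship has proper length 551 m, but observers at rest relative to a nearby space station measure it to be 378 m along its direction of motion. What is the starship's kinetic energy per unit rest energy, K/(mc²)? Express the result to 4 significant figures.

From L = L₀/γ: γ = 551/378 = 1.45767.
Since K = (γ−1)mc², K/(mc²) = 1.45767 − 1 = 0.4577.

0.4577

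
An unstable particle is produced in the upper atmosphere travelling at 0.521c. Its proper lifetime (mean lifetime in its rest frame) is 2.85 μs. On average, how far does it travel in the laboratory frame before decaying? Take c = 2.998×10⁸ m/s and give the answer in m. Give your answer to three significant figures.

522 m

γ = 1/√(1 − β²) = 1/√(1 − 0.271441) = 1/√0.728559 = 1/0.853557 = 1.1716.
Lab-frame lifetime: Δt = γτ = 1.1716 × 2.85 μs = 3.3391 μs.
Distance: d = vΔt = 0.521 × 2.998×10⁸ m/s × 3.3391×10^-6 s = 522 m.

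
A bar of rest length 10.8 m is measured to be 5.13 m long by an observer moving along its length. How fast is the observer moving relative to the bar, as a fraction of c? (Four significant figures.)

Length contraction gives γ = L₀/L = 10.8/5.13 = 2.1053.
β = √(1 − 1/γ²) = √0.774383 = 0.8800.

0.8800c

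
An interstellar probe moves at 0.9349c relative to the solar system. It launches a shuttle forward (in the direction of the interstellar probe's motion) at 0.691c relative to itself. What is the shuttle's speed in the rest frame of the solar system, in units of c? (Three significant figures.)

0.988c

In units of c, u = (u' + v)/(1 + u'v) with u' = 0.691 and v = 0.9349.
Numerator: 0.691 + 0.9349 = 1.6259. Denominator: 1 + (0.691)(0.9349) = 1.6460159.
u = 1.6259/1.6460159 = 0.98778, so the speed is 0.988c.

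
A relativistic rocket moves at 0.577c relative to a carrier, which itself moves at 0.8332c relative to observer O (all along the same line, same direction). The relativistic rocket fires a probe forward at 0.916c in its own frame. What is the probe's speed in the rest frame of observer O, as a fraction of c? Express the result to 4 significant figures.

Compose velocities in two stages. Stage 1 (into S'): u₁ = (0.916+0.577)/(1+0.916×0.577) = 0.97675.
Stage 2 (into S): u = (0.97675+0.8332)/(1+0.97675×0.8332) = 0.99786, so the speed is 0.9979c.

0.9979c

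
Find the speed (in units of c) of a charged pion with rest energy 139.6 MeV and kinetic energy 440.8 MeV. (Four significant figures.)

0.9706c

γ = 1 + K/(mc²) = 1 + 440.8/139.6 = 4.1576.
β = √(1 − 1/γ²) = √(1 − 0.0578515) = √0.9421485 = 0.9706.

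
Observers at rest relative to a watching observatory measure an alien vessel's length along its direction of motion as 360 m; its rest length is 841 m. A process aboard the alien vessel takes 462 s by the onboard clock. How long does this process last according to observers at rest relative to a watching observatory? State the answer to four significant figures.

1079 s

Length contraction gives γ = L₀/L = 841/360 = 2.33611.
The same γ dilates the second interval: 2.33611 × 462 s = 1079 s.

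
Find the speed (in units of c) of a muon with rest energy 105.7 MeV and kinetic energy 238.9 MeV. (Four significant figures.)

0.9518c

γ = 1 + K/(mc²) = 1 + 238.9/105.7 = 3.2602.
β = √(1 − 1/γ²) = √(1 − 0.0940831) = √0.9059169 = 0.9518.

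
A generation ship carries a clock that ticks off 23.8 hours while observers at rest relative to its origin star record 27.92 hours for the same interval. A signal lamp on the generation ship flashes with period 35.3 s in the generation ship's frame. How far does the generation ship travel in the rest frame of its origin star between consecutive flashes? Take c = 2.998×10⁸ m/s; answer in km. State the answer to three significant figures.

6.49×10^6 km

The time-dilation ratio gives γ = 27.92/23.8 = 1.17311.
β = √(1 − 1/γ²) = 0.52283. Lab-frame period = γτ = 1.17311×35.3 s = 41.411 s. Distance = βc × γτ = 0.52283 × 2.998×10⁸ m/s × 41.411 s = 6.4909×10^9 m = 6.49×10^6 km.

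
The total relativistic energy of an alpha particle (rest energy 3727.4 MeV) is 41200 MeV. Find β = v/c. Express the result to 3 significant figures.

0.996

Total energy E = γmc² gives γ = 41200/3727.4 = 11.053.
Hence β = √(1 − 1/γ²) = √(1 − 0.0081854) = √0.9918146 = 0.996.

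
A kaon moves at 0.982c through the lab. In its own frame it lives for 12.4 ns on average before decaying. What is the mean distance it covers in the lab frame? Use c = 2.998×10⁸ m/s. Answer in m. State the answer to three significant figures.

Lorentz factor: γ = (1 − 0.964324)^(−1/2) = 5.2943.
Lab-frame lifetime: Δt = γτ = 5.2943 × 12.4 ns = 65.649 ns.
Distance: d = vΔt = 0.982 × 2.998×10⁸ m/s × 6.5649×10^-8 s = 19.3 m.

19.3 m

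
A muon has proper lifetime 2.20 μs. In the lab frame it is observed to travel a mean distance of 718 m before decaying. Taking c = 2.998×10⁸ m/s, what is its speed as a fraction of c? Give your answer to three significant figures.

0.736c

Lab distance = (lab lifetime)·v = γτ·βc, so βγ = d/(cτ) = 718.0/(2.998×10⁸ × 2.200×10^-6) = 1.0886.
With βγ = 1.0886: γ² = 1 + (βγ)² = 2.18505, and β = (βγ)/γ = 1.0886/1.47819 = 0.736.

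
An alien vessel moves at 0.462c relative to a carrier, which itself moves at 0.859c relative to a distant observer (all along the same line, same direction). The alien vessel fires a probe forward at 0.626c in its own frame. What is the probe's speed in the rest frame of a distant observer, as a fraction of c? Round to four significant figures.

Apply u = (u'+v)/(1+u'v) twice. Probe in the carrier frame: (0.626+0.462)/(1+0.626·0.462) = 1.088/1.289212 = 0.84393c.
That velocity, transformed to the rest frame of a distant observer: (0.84393+0.859)/(1+0.84393·0.859) = 1.70293/1.72493587 = 0.98724c.

0.9872c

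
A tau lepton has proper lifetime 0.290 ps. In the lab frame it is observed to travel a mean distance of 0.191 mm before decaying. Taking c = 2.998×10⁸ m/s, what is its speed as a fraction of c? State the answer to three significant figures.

Lab distance = (lab lifetime)·v = γτ·βc, so βγ = d/(cτ) = 1.910×10^-4/(2.998×10⁸ × 2.900×10^-13) = 2.1969.
With βγ = 2.1969: γ² = 1 + (βγ)² = 5.82637, and β = (βγ)/γ = 2.1969/2.41379 = 0.910.

0.910c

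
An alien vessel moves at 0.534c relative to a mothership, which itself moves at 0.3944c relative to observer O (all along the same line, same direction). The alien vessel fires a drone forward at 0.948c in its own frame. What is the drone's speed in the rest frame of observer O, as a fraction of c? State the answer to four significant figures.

0.9930c

Apply u = (u'+v)/(1+u'v) twice. Drone in the mothership frame: (0.948+0.534)/(1+0.948·0.534) = 1.482/1.506232 = 0.98391c.
That velocity, transformed to the rest frame of observer O: (0.98391+0.3944)/(1+0.98391·0.3944) = 1.37831/1.388054104 = 0.99298c.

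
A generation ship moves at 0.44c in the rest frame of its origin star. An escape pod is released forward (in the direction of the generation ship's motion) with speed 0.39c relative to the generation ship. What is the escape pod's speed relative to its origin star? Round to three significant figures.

0.708c

Relativistic velocity addition: u = (u' + v)/(1 + u'v/c²), with u' = 0.39c and v = 0.44c.
Numerator: 0.39 + 0.44 = 0.83. Denominator: 1 + (0.39)(0.44) = 1.1716.
u = 0.83/1.1716 = 0.70843, so the speed is 0.708c.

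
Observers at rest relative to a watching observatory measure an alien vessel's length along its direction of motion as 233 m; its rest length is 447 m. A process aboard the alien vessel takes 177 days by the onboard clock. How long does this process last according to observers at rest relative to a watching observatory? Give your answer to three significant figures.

Length contraction gives γ = L₀/L = 447/233 = 1.91845.
Δt = γΔτ = 1.91845 × 177 = 340 days.

340 days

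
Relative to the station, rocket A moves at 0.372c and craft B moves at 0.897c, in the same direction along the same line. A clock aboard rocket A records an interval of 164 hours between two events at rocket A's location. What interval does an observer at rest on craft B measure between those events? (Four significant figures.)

Speed of rocket A in craft B's frame: u = (v_A − v_B)/(1 − v_A v_B/c²) = (0.372 − 0.897)/(1 − 0.372×0.897) = −0.525/0.666316 = −0.78791; |u| = 0.78791c.
γ for this relative speed: γ = 1/√(1 − 0.620802) = 1.6239.
Rocket A's interval is proper; time dilation gives Δt_B = γΔτ = 1.6239 × 164 hours = 266.3 hours.

266.3 hours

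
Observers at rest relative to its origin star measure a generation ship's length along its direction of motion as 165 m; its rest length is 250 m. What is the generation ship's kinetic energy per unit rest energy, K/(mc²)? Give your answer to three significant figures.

Length contraction gives γ = L₀/L = 250/165 = 1.51515.
Since K = (γ−1)mc², K/(mc²) = 1.51515 − 1 = 0.515.

0.515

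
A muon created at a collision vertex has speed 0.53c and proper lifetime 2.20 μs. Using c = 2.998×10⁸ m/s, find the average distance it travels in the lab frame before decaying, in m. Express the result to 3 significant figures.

412 m

With β = 0.53, γ = 1/√(1 − 0.53²) = 1/√0.7191 = 1.1792.
Lab-frame lifetime: Δt = γτ = 1.1792 × 2.20 μs = 2.5942 μs.
Distance: d = vΔt = 0.53 × 2.998×10⁸ m/s × 2.5942×10^-6 s = 412 m.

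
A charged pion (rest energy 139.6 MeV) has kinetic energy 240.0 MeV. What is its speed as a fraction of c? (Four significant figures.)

0.9299c

K = (γ−1)mc², so γ = 1 + 240.0/139.6 = 2.7192.
Then v/c = √(1 − γ⁻²) = √(1 − 0.135244) = √0.864756 = 0.9299.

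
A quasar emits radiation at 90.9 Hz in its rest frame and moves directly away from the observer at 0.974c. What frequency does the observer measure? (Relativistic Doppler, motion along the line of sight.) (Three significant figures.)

10.4 Hz

Relativistic Doppler (source moving away): f_obs = f_src · √((1−β)/(1+β)).
With β = 0.974: factor = √(0.026/1.974) = 0.11477.
f_obs = 90.9 × 0.11477 = 10.4 Hz.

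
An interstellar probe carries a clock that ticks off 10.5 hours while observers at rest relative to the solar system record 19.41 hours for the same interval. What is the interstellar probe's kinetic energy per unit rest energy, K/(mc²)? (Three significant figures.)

0.849

γ = Δt/Δτ = 19.41/10.5 = 1.84857.
Since K = (γ−1)mc², K/(mc²) = 1.84857 − 1 = 0.849.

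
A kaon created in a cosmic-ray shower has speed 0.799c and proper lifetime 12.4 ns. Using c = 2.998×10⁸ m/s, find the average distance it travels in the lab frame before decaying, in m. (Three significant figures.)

4.94 m

Lorentz factor: γ = (1 − 0.638401)^(−1/2) = 1.663.
Lab-frame lifetime: Δt = γτ = 1.663 × 12.4 ns = 20.621 ns.
Distance: d = vΔt = 0.799 × 2.998×10⁸ m/s × 2.0621×10^-8 s = 4.94 m.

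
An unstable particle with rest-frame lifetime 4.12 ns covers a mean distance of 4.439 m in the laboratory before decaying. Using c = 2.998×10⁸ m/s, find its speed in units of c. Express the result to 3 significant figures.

0.963c

Lab distance = (lab lifetime)·v = γτ·βc, so βγ = d/(cτ) = 4.439/(2.998×10⁸ × 4.120×10^-9) = 3.5938.
With βγ = 3.5938: γ² = 1 + (βγ)² = 13.9154, and β = (βγ)/γ = 3.5938/3.73034 = 0.963.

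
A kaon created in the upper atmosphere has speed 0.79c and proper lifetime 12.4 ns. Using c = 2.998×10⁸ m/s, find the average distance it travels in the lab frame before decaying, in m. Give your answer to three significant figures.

β² = 0.6241, so γ = 1/√0.3759 = 1.631.
Lab-frame lifetime: Δt = γτ = 1.631 × 12.4 ns = 20.224 ns.
Distance: d = vΔt = 0.79 × 2.998×10⁸ m/s × 2.0224×10^-8 s = 4.79 m.

4.79 m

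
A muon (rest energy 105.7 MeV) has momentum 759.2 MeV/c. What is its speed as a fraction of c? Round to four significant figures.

pc/(mc²) = 759.2/105.7 = 7.1826 = βγ = β/√(1−β²).
So β² = x²/(1 + x²) with x = 7.1826: x² = 51.5897, β² = 51.5897/52.5897 = 0.980985, β = 0.9904.

0.9904c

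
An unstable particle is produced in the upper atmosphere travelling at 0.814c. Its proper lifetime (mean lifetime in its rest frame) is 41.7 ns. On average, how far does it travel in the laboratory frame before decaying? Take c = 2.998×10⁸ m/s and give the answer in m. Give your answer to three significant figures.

With β = 0.814, γ = 1/√(1 − 0.814²) = 1/√0.337404 = 1.7216.
Lab-frame lifetime: Δt = γτ = 1.7216 × 41.7 ns = 71.791 ns.
Distance: d = vΔt = 0.814 × 2.998×10⁸ m/s × 7.1791×10^-8 s = 17.5 m.

17.5 m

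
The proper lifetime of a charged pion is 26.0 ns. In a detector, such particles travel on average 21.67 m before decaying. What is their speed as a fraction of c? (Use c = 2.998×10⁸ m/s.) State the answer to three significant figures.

Let x = d/(cτ) = 21.67 m / (2.998×10⁸ m/s × 2.600×10^-8 s) = 2.7801. Since d = βγcτ, x = βγ = β/√(1−β²).
Solving: β² = x²/(1+x²) = 7.72896/8.72896 = 0.885439, so β = 0.941.

0.941c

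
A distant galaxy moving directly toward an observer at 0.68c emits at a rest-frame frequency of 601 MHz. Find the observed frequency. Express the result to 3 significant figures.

1380 MHz

Relativistic Doppler (source moving toward): f_obs = f_src · √((1+β)/(1−β)).
With β = 0.68: factor = √(1.68/0.32) = 2.2913.
f_obs = 601 × 2.2913 = 1380 MHz.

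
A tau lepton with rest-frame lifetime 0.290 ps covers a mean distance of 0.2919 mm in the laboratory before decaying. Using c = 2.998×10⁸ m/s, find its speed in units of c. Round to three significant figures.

0.958c

Let x = d/(cτ) = 2.919×10^-4 m / (2.998×10⁸ m/s × 2.900×10^-13 s) = 3.3574. Since d = βγcτ, x = βγ = β/√(1−β²).
Solving: β² = x²/(1+x²) = 11.2721/12.2721 = 0.918514, so β = 0.958.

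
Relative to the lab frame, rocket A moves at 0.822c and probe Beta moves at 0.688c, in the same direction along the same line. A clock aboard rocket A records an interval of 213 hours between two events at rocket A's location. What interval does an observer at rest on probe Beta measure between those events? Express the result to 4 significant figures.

The velocity of rocket A relative to probe Beta is (0.822 − 0.688)c / (1 − 0.822×0.688) = 0.30843c; relative speed 0.30843c.
γ for this relative speed: γ = 1/√(1 − 0.0951291) = 1.0513.
The clock on rocket A records proper time, so probe Beta measures Δt = γΔτ = 1.0513 × 213 = 223.9 hours.

223.9 hours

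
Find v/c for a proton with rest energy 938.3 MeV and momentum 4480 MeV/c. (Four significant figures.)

0.9788

pc/(mc²) = 4480/938.3 = 4.7746 = βγ = β/√(1−β²).
So β² = x²/(1 + x²) with x = 4.7746: x² = 22.7968, β² = 22.7968/23.7968 = 0.957978, β = 0.9788.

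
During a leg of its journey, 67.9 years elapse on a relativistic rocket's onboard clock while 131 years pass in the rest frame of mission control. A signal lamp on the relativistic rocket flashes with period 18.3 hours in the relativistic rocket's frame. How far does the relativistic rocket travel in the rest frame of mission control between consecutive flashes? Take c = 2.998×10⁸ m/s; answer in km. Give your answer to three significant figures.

3.26×10^10 km

γ = Δt/Δτ = 131/67.9 = 1.92931.
β = √(1 − 1/γ²) = 0.85519. Lab-frame period = γτ = 1.92931×18.3 hours = 35.306 hours. Distance = βc × γτ = 0.85519 × 2.998×10⁸ m/s × 127101.6 s = 3.2587×10^13 m = 3.26×10^10 km.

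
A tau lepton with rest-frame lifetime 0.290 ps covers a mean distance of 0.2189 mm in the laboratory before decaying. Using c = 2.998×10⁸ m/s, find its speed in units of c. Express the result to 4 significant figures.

0.9294c

Lab distance = (lab lifetime)·v = γτ·βc, so βγ = d/(cτ) = 2.189×10^-4/(2.998×10⁸ × 2.900×10^-13) = 2.5178.
With βγ = 2.5178: γ² = 1 + (βγ)² = 7.33932, and β = (βγ)/γ = 2.5178/2.70912 = 0.9294.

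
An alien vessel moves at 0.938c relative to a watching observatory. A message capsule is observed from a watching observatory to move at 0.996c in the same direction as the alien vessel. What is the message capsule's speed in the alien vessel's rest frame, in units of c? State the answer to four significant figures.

0.8821c

Transform to the alien vessel's frame: u' = (u − v)/(1 − uv/c²).
u' = (0.996 − 0.938)/(1 − 0.996×0.938) = 0.058/0.065752 = 0.8821.
Speed in the alien vessel's frame: 0.8821c (in the same direction).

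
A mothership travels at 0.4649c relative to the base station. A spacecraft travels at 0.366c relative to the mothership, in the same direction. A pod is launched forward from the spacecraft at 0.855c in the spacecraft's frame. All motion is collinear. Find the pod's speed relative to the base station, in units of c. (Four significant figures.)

0.9738c

Apply u = (u'+v)/(1+u'v) twice. Pod in the mothership frame: (0.855+0.366)/(1+0.855·0.366) = 1.221/1.31293 = 0.92998c.
That velocity, transformed to the rest frame of the base station: (0.92998+0.4649)/(1+0.92998·0.4649) = 1.39488/1.432347702 = 0.97384c.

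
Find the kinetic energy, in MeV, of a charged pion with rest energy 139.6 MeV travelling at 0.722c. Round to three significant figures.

62.2 MeV

γ = 1/√(1 − β²) = 1/√(1 − 0.521284) = 1/√0.478716 = 1/0.691893 = 1.44531.
Kinetic energy: K = (γ − 1)mc² = (1.44531 − 1) × 139.6 MeV = 0.44531 × 139.6 = 62.2 MeV.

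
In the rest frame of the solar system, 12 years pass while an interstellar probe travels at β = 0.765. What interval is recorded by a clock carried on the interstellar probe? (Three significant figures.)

7.73 years

With β = 0.765, γ = 1/√(1 − 0.765²) = 1/√0.414775 = 1.5527.
The interstellar probe's clock runs slow as seen from the solar system, so Δτ = Δt/γ = 12/1.5527 = 7.73 years.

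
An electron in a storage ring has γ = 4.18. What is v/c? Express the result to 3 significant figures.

0.971

β = √(1 − 1/γ²) = √(1 − 1/17.4724) = √0.942767 = 0.971.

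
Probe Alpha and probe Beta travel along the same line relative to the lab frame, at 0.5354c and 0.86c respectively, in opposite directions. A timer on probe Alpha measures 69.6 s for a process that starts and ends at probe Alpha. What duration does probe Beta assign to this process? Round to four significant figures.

Speed of probe Alpha in probe Beta's frame: u = (v_A + v_B)/(1 + v_A v_B/c²) = (0.5354 + 0.86)/(1 + 0.5354×0.86) = 1.3954/1.460444 = 0.95546; |u| = 0.95546c.
At |u| = 0.95546c, γ = (1 − 0.912904)^(−1/2) = 3.3884.
The clock on probe Alpha records proper time, so probe Beta measures Δt = γΔτ = 3.3884 × 69.6 = 235.8 s.

235.8 s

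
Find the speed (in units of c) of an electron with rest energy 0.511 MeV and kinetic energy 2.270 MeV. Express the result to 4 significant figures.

0.9830c

K = (γ−1)mc², so γ = 1 + 2.270/0.511 = 5.4423.
Then v/c = √(1 − γ⁻²) = √(1 − 0.0337625) = √0.9662375 = 0.9830.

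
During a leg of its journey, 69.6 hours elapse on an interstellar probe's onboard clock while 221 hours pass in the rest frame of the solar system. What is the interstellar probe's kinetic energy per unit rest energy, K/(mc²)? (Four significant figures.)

2.175

The time-dilation ratio gives γ = 221/69.6 = 3.17529.
K/(mc²) = γ − 1 = 3.17529 − 1 = 2.175.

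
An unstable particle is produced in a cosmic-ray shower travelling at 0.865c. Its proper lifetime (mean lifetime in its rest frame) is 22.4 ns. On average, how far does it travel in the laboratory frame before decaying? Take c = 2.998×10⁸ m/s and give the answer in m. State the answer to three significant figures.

β² = 0.748225, so γ = 1/√0.251775 = 1.9929.
Lab-frame lifetime: Δt = γτ = 1.9929 × 22.4 ns = 44.641 ns.
Distance: d = vΔt = 0.865 × 2.998×10⁸ m/s × 4.4641×10^-8 s = 11.6 m.

11.6 m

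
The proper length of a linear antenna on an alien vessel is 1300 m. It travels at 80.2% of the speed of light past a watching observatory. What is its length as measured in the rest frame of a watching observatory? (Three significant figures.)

777 m

With β = 0.802, γ = 1/√(1 − 0.802²) = 1/√0.356796 = 1.6741.
Length contraction: L = L₀/γ = 1300/1.6741 = 777 m.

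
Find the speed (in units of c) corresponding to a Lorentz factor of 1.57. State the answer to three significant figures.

0.771c

β = √(1 − 1/γ²) = √(1 − 1/2.4649) = √0.594304 = 0.771.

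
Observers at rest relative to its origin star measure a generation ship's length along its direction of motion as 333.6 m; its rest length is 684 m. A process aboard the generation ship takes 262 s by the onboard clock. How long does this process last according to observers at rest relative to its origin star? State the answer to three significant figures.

537 s

From L = L₀/γ: γ = 684/333.6 = 2.05036.
Δt = γΔτ = 2.05036 × 262 = 537 s.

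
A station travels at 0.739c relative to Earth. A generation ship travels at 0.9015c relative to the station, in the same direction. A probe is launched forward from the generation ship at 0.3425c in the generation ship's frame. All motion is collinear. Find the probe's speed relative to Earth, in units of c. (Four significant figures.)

0.9924c

First combine the probe and generation ship (S''→S'): u₁ = (0.3425 + 0.9015)/(1 + 0.3425×0.9015) = 1.244/1.30876375 = 0.95052.
Then combine with the station (S'→S): u = (0.95052 + 0.739)/(1 + 0.95052×0.739) = 1.68952/1.70243428 = 0.99241.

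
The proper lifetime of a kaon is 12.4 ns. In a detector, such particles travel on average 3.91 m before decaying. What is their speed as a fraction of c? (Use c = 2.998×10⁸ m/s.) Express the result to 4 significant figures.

Let x = d/(cτ) = 3.910 m / (2.998×10⁸ m/s × 1.240×10^-8 s) = 1.0518. Since d = βγcτ, x = βγ = β/√(1−β²).
Solving: β² = x²/(1+x²) = 1.10628/2.10628 = 0.525229, so β = 0.7247.

0.7247c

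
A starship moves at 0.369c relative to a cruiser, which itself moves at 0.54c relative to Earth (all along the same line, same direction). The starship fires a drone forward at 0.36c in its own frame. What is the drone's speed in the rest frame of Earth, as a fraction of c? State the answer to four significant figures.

0.8783c

Apply u = (u'+v)/(1+u'v) twice. Drone in the cruiser frame: (0.36+0.369)/(1+0.36·0.369) = 0.729/1.13284 = 0.64352c.
That velocity, transformed to the rest frame of Earth: (0.64352+0.54)/(1+0.64352·0.54) = 1.18352/1.3475008 = 0.87831c.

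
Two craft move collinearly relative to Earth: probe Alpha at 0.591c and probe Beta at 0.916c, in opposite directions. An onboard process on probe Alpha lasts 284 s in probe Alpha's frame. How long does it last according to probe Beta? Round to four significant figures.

1353 s

Transform probe Alpha's velocity into probe Beta's frame: (0.591 + 0.916)/(1 + 0.591·0.916) = 1.507/1.541356, so the relative speed is 0.97771c.
At |u| = 0.97771c, γ = (1 − 0.955917)^(−1/2) = 4.7628.
The clock on probe Alpha records proper time, so probe Beta measures Δt = γΔτ = 4.7628 × 284 = 1353 s.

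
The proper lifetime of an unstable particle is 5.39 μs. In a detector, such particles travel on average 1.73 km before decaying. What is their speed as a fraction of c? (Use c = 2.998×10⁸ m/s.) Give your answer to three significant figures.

d = βγcτ ⇒ βγ = d/(cτ) = 1730 m / (1615.922 m) = 1.0706.
β = (βγ)/√(1+(βγ)²) = 1.0706/√2.14618 = 0.731.

0.731c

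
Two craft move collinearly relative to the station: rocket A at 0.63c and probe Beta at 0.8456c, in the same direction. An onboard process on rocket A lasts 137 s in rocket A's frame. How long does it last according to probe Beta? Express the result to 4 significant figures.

Speed of rocket A in probe Beta's frame: u = (v_A − v_B)/(1 − v_A v_B/c²) = (0.63 − 0.8456)/(1 − 0.63×0.8456) = −0.2156/0.467272 = −0.4614; |u| = 0.4614c.
γ for this relative speed: γ = 1/√(1 − 0.21289) = 1.1272.
The clock on rocket A records proper time, so probe Beta measures Δt = γΔτ = 1.1272 × 137 = 154.4 s.

154.4 s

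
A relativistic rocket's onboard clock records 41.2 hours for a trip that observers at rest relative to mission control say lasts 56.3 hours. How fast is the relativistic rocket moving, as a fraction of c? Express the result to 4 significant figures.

0.6815c

γ = Δt/Δτ = 56.3/41.2 = 1.3665.
β = √(1 − 1/γ²) = √(1 − 0.535526) = √0.464474 = 0.6815.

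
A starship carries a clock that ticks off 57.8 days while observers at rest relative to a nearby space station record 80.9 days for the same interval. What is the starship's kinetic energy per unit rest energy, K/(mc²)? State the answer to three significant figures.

0.400

γ = Δt/Δτ = 80.9/57.8 = 1.39965.
K/(mc²) = γ − 1 = 1.39965 − 1 = 0.400.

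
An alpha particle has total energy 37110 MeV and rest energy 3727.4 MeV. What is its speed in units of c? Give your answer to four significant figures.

Total energy E = γmc² gives γ = 37110/3727.4 = 9.956.
Hence β = √(1 − 1/γ²) = √(1 − 0.0100886) = √0.9899114 = 0.9949.

0.9949c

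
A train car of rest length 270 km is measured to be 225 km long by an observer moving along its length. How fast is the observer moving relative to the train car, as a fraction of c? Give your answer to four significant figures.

Length contraction gives γ = L₀/L = 270/225 = 1.2.
β = √(1 − 1/γ²) = √0.305556 = 0.5528.

0.5528c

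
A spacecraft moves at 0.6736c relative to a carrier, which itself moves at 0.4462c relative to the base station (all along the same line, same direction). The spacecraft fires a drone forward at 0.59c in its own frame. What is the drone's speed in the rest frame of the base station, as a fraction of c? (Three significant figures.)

0.962c

Compose velocities in two stages. Stage 1 (into S'): u₁ = (0.59+0.6736)/(1+0.59×0.6736) = 0.90424.
Stage 2 (into S): u = (0.90424+0.4462)/(1+0.90424×0.4462) = 0.96221, so the speed is 0.962c.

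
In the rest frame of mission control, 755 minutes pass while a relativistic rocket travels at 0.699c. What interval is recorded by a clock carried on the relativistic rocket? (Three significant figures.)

540 minutes

γ = 1/√(1 − β²) = 1/√(1 − 0.488601) = 1/√0.511399 = 1/0.715122 = 1.3984.
The moving clock records proper time: Δτ = Δt/γ = 755/1.3984 = 540 minutes.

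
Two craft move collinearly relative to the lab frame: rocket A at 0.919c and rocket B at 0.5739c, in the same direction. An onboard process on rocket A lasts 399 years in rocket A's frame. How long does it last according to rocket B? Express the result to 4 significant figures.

584.0 years

Transform rocket A's velocity into rocket B's frame: (0.919 − 0.5739)/(1 − 0.919·0.5739) = 0.3451/0.4725859, so the relative speed is 0.73024c.
γ for this relative speed: γ = 1/√(1 − 0.53325) = 1.4637.
Rocket A's interval is proper; time dilation gives Δt_B = γΔτ = 1.4637 × 399 years = 584.0 years.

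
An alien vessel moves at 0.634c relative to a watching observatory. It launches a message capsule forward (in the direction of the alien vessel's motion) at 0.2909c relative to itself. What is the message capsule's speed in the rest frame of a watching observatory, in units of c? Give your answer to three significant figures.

0.781c

In units of c, u = (u' + v)/(1 + u'v) with u' = 0.2909 and v = 0.634.
Numerator: 0.2909 + 0.634 = 0.9249. Denominator: 1 + (0.2909)(0.634) = 1.1844306.
u = 0.9249/1.1844306 = 0.78088, so the speed is 0.781c.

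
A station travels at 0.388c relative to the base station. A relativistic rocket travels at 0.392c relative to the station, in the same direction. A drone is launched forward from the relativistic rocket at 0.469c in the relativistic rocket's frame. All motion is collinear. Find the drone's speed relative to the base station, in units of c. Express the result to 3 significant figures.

0.870c

First combine the drone and relativistic rocket (S''→S'): u₁ = (0.469 + 0.392)/(1 + 0.469×0.392) = 0.861/1.183848 = 0.72729.
Then combine with the station (S'→S): u = (0.72729 + 0.388)/(1 + 0.72729×0.388) = 1.11529/1.28218852 = 0.86983.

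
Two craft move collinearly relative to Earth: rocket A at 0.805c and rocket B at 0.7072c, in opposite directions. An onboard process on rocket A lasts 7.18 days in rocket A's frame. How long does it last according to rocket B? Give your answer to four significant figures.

Transform rocket A's velocity into rocket B's frame: (0.805 + 0.7072)/(1 + 0.805·0.7072) = 1.5122/1.569296, so the relative speed is 0.96362c.
γ for this relative speed: γ = 1/√(1 − 0.928564) = 3.7415.
Rocket A's interval is proper; time dilation gives Δt_B = γΔτ = 3.7415 × 7.18 days = 26.86 days.

26.86 days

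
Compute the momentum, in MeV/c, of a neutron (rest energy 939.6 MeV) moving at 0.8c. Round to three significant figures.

1250 MeV/c

Lorentz factor: γ = (1 − 0.64)^(−1/2) = 1.6667.
Momentum: p = γβ·mc = 1.6667 × 0.8 × 939.6 MeV/c = 1250 MeV/c.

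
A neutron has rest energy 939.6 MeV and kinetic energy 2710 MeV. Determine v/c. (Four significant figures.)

γ = 1 + K/(mc²) = 1 + 2710/939.6 = 3.8842.
β = √(1 − 1/γ²) = √(1 − 0.0662822) = √0.9337178 = 0.9663.

0.9663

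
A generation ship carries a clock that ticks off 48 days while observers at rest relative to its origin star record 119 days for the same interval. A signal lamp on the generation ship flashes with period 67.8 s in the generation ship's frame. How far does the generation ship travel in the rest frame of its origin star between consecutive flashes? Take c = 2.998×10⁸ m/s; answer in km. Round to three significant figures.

4.61×10^7 km

γ = Δt/Δτ = 119/48 = 2.47917.
β = √(1 − 1/γ²) = 0.91504. Lab-frame period = γτ = 2.47917×67.8 s = 168.09 s. Distance = βc × γτ = 0.91504 × 2.998×10⁸ m/s × 168.09 s = 4.6112×10^10 m = 4.61×10^7 km.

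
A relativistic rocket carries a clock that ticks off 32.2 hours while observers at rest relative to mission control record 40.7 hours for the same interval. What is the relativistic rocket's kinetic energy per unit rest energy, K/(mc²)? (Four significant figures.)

The time-dilation ratio gives γ = 40.7/32.2 = 1.26398.
Since K = (γ−1)mc², K/(mc²) = 1.26398 − 1 = 0.2640.

0.2640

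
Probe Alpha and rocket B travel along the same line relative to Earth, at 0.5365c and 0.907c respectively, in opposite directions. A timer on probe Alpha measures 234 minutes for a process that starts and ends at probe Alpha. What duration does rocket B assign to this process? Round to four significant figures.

The velocity of probe Alpha relative to rocket B is (0.5365 + 0.907)c / (1 + 0.5365×0.907) = 0.971c; relative speed 0.971c.
At |u| = 0.971c, γ = (1 − 0.942841)^(−1/2) = 4.1827.
The clock on probe Alpha records proper time, so rocket B measures Δt = γΔτ = 4.1827 × 234 = 978.8 minutes.

978.8 minutes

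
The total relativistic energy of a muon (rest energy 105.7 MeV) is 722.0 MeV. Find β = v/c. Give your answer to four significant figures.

γ = E/(mc²) = 722.0/105.7 = 6.8307.
β = √(1 − 1/γ²) = √(1 − 0.0214323) = √0.9785677 = 0.9892.

0.9892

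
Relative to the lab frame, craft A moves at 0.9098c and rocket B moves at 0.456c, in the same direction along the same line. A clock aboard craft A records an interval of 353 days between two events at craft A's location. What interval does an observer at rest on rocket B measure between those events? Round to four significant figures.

Speed of craft A in rocket B's frame: u = (v_A − v_B)/(1 − v_A v_B/c²) = (0.9098 − 0.456)/(1 − 0.9098×0.456) = 0.4538/0.5851312 = 0.77555; |u| = 0.77555c.
At |u| = 0.77555c, γ = (1 − 0.601478)^(−1/2) = 1.5841.
Craft A's interval is proper; time dilation gives Δt_B = γΔτ = 1.5841 × 353 days = 559.2 days.

559.2 days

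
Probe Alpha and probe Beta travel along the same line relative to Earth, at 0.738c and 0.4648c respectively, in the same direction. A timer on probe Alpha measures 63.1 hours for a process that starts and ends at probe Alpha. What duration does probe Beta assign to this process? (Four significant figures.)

Speed of probe Alpha in probe Beta's frame: u = (v_A − v_B)/(1 − v_A v_B/c²) = (0.738 − 0.4648)/(1 − 0.738×0.4648) = 0.2732/0.6569776 = 0.41584; |u| = 0.41584c.
γ for this relative speed: γ = 1/√(1 − 0.172923) = 1.0996.
The clock on probe Alpha records proper time, so probe Beta measures Δt = γΔτ = 1.0996 × 63.1 = 69.38 hours.

69.38 hours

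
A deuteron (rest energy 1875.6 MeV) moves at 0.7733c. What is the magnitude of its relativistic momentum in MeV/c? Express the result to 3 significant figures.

2290 MeV/c

γ = 1/√(1 − β²) = 1/√(1 − 0.59799289) = 1/√0.40200711 = 1/0.63404 = 1.5772.
Momentum: p = γβ·mc = 1.5772 × 0.7733 × 1875.6 MeV/c = 2290 MeV/c.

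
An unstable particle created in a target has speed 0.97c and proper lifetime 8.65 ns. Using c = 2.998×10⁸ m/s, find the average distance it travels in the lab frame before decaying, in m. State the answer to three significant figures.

10.3 m

With β = 0.97, γ = 1/√(1 − 0.97²) = 1/√0.0591 = 4.1135.
Lab-frame lifetime: Δt = γτ = 4.1135 × 8.65 ns = 35.582 ns.
Distance: d = vΔt = 0.97 × 2.998×10⁸ m/s × 3.5582×10^-8 s = 10.3 m.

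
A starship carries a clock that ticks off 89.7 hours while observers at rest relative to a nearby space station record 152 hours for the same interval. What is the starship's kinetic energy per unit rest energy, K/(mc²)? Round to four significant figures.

γ = Δt/Δτ = 152/89.7 = 1.69454.
K/(mc²) = γ − 1 = 1.69454 − 1 = 0.6945.

0.6945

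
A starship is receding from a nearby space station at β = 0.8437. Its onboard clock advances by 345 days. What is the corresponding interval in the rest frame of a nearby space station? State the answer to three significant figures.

643 days

With β = 0.8437, γ = 1/√(1 − 0.8437²) = 1/√0.28817031 = 1.8628.
Time dilation: Δt = γ·Δτ = 1.8628 × 345 = 643 days.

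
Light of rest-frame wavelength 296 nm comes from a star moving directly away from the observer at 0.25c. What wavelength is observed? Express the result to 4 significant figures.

382.1 nm

Relativistic Doppler for wavelength: λ_obs = λ_src · √((1+β)/(1−β)).
With β = 0.25: factor = √(1.25/0.75) = 1.291.
λ_obs = 296 × 1.291 = 382.1 nm.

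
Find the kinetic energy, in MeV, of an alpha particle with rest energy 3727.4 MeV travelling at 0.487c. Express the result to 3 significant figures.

540 MeV

Lorentz factor: γ = (1 − 0.237169)^(−1/2) = 1.14495.
Kinetic energy: K = (γ − 1)mc² = (1.14495 − 1) × 3727.4 MeV = 0.14495 × 3727.4 = 540 MeV.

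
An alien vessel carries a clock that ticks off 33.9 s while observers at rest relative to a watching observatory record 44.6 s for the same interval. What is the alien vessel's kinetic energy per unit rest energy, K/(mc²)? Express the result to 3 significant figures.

From Δt = γΔτ: γ = 44.6/33.9 = 1.31563.
K/(mc²) = γ − 1 = 1.31563 − 1 = 0.316.

0.316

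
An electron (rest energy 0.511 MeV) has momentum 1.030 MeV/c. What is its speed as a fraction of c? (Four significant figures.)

pc/(mc²) = 1.030/0.511 = 2.0157 = βγ = β/√(1−β²).
So β² = x²/(1 + x²) with x = 2.0157: x² = 4.06305, β² = 4.06305/5.06305 = 0.802491, β = 0.8958.

0.8958c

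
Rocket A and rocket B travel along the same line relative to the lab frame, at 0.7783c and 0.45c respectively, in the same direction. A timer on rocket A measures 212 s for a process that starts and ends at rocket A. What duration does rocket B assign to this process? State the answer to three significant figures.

Transform rocket A's velocity into rocket B's frame: (0.7783 − 0.45)/(1 − 0.7783·0.45) = 0.3283/0.649765, so the relative speed is 0.50526c.
γ for this relative speed: γ = 1/√(1 − 0.255288) = 1.1588.
Rocket A's interval is proper; time dilation gives Δt_B = γΔτ = 1.1588 × 212 s = 246 s.

246 s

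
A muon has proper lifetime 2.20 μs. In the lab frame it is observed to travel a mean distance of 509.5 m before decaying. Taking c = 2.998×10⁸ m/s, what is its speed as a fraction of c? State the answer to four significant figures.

Lab distance = (lab lifetime)·v = γτ·βc, so βγ = d/(cτ) = 509.5/(2.998×10⁸ × 2.200×10^-6) = 0.77248.
With βγ = 0.77248: γ² = 1 + (βγ)² = 1.596725, and β = (βγ)/γ = 0.77248/1.26362 = 0.6113.

0.6113c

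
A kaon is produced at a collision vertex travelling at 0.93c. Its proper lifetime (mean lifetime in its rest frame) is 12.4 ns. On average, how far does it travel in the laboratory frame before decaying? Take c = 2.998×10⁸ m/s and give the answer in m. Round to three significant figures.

With β = 0.93, γ = 1/√(1 − 0.93²) = 1/√0.1351 = 2.7206.
Lab-frame lifetime: Δt = γτ = 2.7206 × 12.4 ns = 33.735 ns.
Distance: d = vΔt = 0.93 × 2.998×10⁸ m/s × 3.3735×10^-8 s = 9.41 m.

9.41 m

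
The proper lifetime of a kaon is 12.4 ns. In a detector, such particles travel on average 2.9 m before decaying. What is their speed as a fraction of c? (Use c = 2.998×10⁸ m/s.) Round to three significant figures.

Let x = d/(cτ) = 2.900 m / (2.998×10⁸ m/s × 1.240×10^-8 s) = 0.78009. Since d = βγcτ, x = βγ = β/√(1−β²).
Solving: β² = x²/(1+x²) = 0.60854/1.60854 = 0.378318, so β = 0.615.

0.615c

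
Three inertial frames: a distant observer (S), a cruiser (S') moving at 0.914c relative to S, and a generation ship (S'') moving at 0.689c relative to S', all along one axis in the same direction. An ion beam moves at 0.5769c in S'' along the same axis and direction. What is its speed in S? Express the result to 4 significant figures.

0.9956c

Apply u = (u'+v)/(1+u'v) twice. Ion beam in the cruiser frame: (0.5769+0.689)/(1+0.5769·0.689) = 1.2659/1.3974841 = 0.90584c.
That velocity, transformed to the rest frame of a distant observer: (0.90584+0.914)/(1+0.90584·0.914) = 1.81984/1.82793776 = 0.99557c.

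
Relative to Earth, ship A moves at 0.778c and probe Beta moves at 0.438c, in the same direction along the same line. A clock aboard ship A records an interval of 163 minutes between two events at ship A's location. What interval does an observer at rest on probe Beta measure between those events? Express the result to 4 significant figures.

Transform ship A's velocity into probe Beta's frame: (0.778 − 0.438)/(1 − 0.778·0.438) = 0.34/0.659236, so the relative speed is 0.51575c.
At |u| = 0.51575c, γ = (1 − 0.265998)^(−1/2) = 1.1672.
The clock on ship A records proper time, so probe Beta measures Δt = γΔτ = 1.1672 × 163 = 190.3 minutes.

190.3 minutes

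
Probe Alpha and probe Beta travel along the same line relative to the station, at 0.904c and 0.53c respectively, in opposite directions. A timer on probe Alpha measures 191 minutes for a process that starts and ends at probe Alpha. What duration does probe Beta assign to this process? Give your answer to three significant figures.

The velocity of probe Alpha relative to probe Beta is (0.904 + 0.53)c / (1 + 0.904×0.53) = 0.9695c; relative speed 0.9695c.
At |u| = 0.9695c, γ = (1 − 0.93993)^(−1/2) = 4.0801.
Probe Alpha's interval is proper; time dilation gives Δt_B = γΔτ = 4.0801 × 191 minutes = 779 minutes.

779 minutes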